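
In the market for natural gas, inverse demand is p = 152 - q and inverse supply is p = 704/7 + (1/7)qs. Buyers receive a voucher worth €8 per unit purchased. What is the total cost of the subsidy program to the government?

Government cost = €416

Pre-subsidy: 152 - q = 704/7 + (1/7)q gives q* = 45 and p* = 107.
With the rebate, buyers effectively pay pb = ps − 8, where ps is the price sellers receive.
On the curves, pb = 152 - q and ps = 704/7 + (1/7)q; the wedge ps − pb = 8 gives 704/7 + (1/7)q − (152 - q) = 8, so q' = 52.
Then pb = 152 − 1·52 = 100 and ps = 704/7 + (1/7)·52 = 108.
Government outlay = subsidy × quantity = 8 × 52 = 416.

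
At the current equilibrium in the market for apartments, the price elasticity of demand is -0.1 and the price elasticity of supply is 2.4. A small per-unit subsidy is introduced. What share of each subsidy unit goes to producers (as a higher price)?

For a small subsidy around the equilibrium, the benefit split depends on the relative slopes, which at a point are proportional to the elasticities.
Buyer share = εs/(εs + |εd|) = 2.4/(2.4 + 0.1) = 0.96; seller share = |εd|/(εs + |εd|) = 0.04.
So producers capture 0.04 of the subsidy.

Producer share = 0.04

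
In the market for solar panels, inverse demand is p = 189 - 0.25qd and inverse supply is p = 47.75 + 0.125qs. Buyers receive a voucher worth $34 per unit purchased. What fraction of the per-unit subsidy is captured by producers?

Producer share = 1/3

Pre-subsidy: 189 - 0.25q = 47.75 + 0.125q gives q* = 1130/3 and p* = 569/6.
With the rebate, buyers effectively pay pb = ps − 34, where ps is the price sellers receive.
On the curves, pb = 189 - 0.25q and ps = 47.75 + 0.125q; the wedge ps − pb = 34 gives 47.75 + 0.125q − (189 - 0.25q) = 34, so q' = 1402/3.
Then pb = 189 − 0.25·(1402/3) = 433/6 and ps = 47.75 + 0.125·(1402/3) = 637/6.
Buyers' price falls by p* − pb = 569/6 − 433/6 = 68/3; sellers' price rises by ps − p* = 637/6 − 569/6 = 34/3.
So producers capture (34/3)/34 = 1/3 of each unit of subsidy.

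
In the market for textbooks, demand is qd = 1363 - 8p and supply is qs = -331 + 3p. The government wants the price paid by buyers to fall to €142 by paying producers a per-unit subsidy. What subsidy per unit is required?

Required subsidy s = €44 per unit

At a buyer price of 142, quantity demanded is 1363 − 8·142 = 227.
Sellers supply 227 only when they receive ps with -331 + 3·ps = 227, i.e. ps = 186.
s = ps − pb = 186 − 142 = 44.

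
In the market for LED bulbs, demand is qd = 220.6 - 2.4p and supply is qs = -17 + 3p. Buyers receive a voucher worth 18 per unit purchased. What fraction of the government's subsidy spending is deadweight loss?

DWL / government spending = 12/139

Pre-subsidy: 220.6 - 2.4p = -17 + 3p gives p* = 44, q* = 115.
With the rebate, buyers effectively pay pb = ps − 18, where ps is the price sellers receive.
Demand in terms of ps becomes qd = 220.6 − 2.4(ps − 18) = 263.8 - 2.4ps. Setting this equal to supply: 263.8 - 2.4ps = -17 + 3ps, so ps = 52.
Buyers pay pb = 52 − 18 = 34; q' = -17 + 3·52 = 139.
ΔCS = ½(115 + 139)(44 − 34) = 1270; ΔPS = ½(115 + 139)(52 − 44) = 1016.
Government spending = 18 × 139 = 2502.
DWL = ½ × 18 × (139 − 115) = 216; fraction = 216 / 2502 = 12/139.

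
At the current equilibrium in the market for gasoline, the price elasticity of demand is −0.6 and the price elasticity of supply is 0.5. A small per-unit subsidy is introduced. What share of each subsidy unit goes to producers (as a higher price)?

Producer share = 6/11

For a small subsidy around the equilibrium, the benefit split depends on the relative slopes, which at a point are proportional to the elasticities.
Buyer share = εs/(εs + |εd|) = 0.5/(0.5 + 0.6) = 5/11; seller share = |εd|/(εs + |εd|) = 6/11.
So producers capture 6/11 of the subsidy.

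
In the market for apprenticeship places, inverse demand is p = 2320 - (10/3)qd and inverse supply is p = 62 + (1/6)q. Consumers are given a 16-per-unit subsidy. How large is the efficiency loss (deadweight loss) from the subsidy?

Pre-subsidy: 2320 - (10/3)q = 62 + (1/6)q gives q* = 4516/7 and p* = 3560/21.
With the rebate, buyers effectively pay pb = ps − 16, where ps is the price sellers receive.
On the curves, pb = 2320 - (10/3)q and ps = 62 + (1/6)q; the wedge ps − pb = 16 gives 62 + (1/6)q − (2320 - (10/3)q) = 16, so q' = 4548/7.
Then pb = 2320 − (10/3)·(4548/7) = 1080/7 and ps = 62 + (1/6)·(4548/7) = 1192/7.
The subsidy expands output by 4548/7 − 4516/7 = 32/7 past the efficient level; on those units the gap between marginal cost and willingness to pay runs from 0 up to 16.
DWL = ½ × 16 × 32/7 = 256/7.

Deadweight loss = 256/7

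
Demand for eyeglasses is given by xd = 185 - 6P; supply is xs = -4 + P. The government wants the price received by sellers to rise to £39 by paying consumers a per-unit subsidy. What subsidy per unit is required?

At a seller price of 39, quantity supplied is -4 + 1·39 = 35.
Buyers absorb 35 only when they pay Pb with 185 − 6·Pb = 35, i.e. Pb = 25.
s = Ps − Pb = 39 − 25 = 14.

Required subsidy s = £14 per unit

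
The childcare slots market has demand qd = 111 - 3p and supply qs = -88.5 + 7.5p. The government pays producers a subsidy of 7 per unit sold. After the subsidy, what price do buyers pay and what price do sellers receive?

Buyers pay 14; sellers receive 21

Pre-subsidy: 111 - 3p = -88.5 + 7.5p gives p* = 19, q* = 54.
With the subsidy, sellers receive ps = pb + 7 for each unit, where pb is the price buyers pay.
Supply in terms of pb becomes qs = -88.5 + 7.5(pb + 7) = -36 + 7.5pb. Setting this equal to demand: 111 - 3pb = -36 + 7.5pb, so pb = 14.
Sellers receive ps = 14 + 7 = 21; q' = 111 − 3·14 = 69.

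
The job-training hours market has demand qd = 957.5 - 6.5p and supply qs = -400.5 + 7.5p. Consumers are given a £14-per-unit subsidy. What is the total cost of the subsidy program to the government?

Government cost = £5260.5

Pre-subsidy: 957.5 - 6.5p = -400.5 + 7.5p gives p* = 97, q* = 327.
With the rebate, buyers effectively pay pb = ps − 14, where ps is the price sellers receive.
Demand in terms of ps becomes qd = 957.5 − 6.5(ps − 14) = 1048.5 - 6.5ps. Setting this equal to supply: 1048.5 - 6.5ps = -400.5 + 7.5ps, so ps = 103.5.
Buyers pay pb = 103.5 − 14 = 89.5; q' = -400.5 + 7.5·103.5 = 375.75.
Government outlay = subsidy × quantity = 14 × 375.75 = 5260.5.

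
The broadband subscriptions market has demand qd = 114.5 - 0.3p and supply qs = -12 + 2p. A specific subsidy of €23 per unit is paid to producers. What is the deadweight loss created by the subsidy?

Pre-subsidy: 114.5 - 0.3p = -12 + 2p gives p* = 55, q* = 98.
With the subsidy, sellers receive ps = pb + 23 for each unit, where pb is the price buyers pay.
Supply in terms of pb becomes qs = -12 + 2(pb + 23) = 34 + 2pb. Setting this equal to demand: 114.5 - 0.3pb = 34 + 2pb, so pb = 35.
Sellers receive ps = 35 + 23 = 58; q' = 114.5 − 0.3·35 = 104.
The subsidy expands output by 104 − 98 = 6 past the efficient level; on those units the gap between marginal cost and willingness to pay runs from 0 up to 23.
DWL = ½ × 23 × 6 = 69.

Deadweight loss = €69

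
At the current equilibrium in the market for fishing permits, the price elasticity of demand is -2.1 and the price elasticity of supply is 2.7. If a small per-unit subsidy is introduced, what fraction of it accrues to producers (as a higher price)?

Producer share = 0.4375

For a small subsidy around the equilibrium, the benefit split depends on the relative slopes, which at a point are proportional to the elasticities.
Buyer share = εs/(εs + |εd|) = 2.7/(2.7 + 2.1) = 0.5625; seller share = |εd|/(εs + |εd|) = 0.4375.
So producers capture 0.4375 of the subsidy.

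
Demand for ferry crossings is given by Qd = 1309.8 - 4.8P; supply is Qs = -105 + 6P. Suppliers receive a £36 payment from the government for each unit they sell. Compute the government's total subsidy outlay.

Pre-subsidy: 1309.8 - 4.8P = -105 + 6P gives P* = 131, Q* = 681.
With the subsidy, sellers receive Ps = Pb + 36 for each unit, where Pb is the price buyers pay.
Supply in terms of Pb becomes Qs = -105 + 6(Pb + 36) = 111 + 6Pb. Setting this equal to demand: 1309.8 - 4.8Pb = 111 + 6Pb, so Pb = 111.
Sellers receive Ps = 111 + 36 = 147; Q' = 1309.8 − 4.8·111 = 777.
Government outlay = subsidy × quantity = 36 × 777 = 27972.

Government cost = £27972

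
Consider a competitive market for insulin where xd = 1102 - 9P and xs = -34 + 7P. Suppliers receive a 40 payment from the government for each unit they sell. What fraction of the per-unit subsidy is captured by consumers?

Consumer share = 0.4375

Pre-subsidy: 1102 - 9P = -34 + 7P gives P* = 71, x* = 463.
With the subsidy, sellers receive Ps = Pb + 40 for each unit, where Pb is the price buyers pay.
Supply in terms of Pb becomes xs = -34 + 7(Pb + 40) = 246 + 7Pb. Setting this equal to demand: 1102 - 9Pb = 246 + 7Pb, so Pb = 53.5.
Sellers receive Ps = 53.5 + 40 = 93.5; x' = 1102 − 9·53.5 = 620.5.
Buyers' price falls by P* − Pb = 71 − 53.5 = 17.5; sellers' price rises by Ps − P* = 93.5 − 71 = 22.5.
So consumers capture 17.5/40 = 0.4375 of each unit of subsidy.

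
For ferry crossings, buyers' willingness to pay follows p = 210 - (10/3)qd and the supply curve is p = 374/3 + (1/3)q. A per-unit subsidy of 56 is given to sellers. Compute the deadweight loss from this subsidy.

Deadweight loss = 4704/11

Pre-subsidy: 210 - (10/3)q = 374/3 + (1/3)q gives q* = 256/11 and p* = 4370/33.
With the subsidy, sellers receive ps = pb + 56 for each unit, where pb is the price buyers pay.
On the curves, pb = 210 - (10/3)q and ps = 374/3 + (1/3)q; the wedge ps − pb = 56 gives 374/3 + (1/3)q − (210 - (10/3)q) = 56, so q' = 424/11.
Then pb = 210 − (10/3)·(424/11) = 2690/33 and ps = 374/3 + (1/3)·(424/11) = 4538/33.
The subsidy expands output by 424/11 − 256/11 = 168/11 past the efficient level; on those units the gap between marginal cost and willingness to pay runs from 0 up to 56.
DWL = ½ × 56 × 168/11 = 4704/11.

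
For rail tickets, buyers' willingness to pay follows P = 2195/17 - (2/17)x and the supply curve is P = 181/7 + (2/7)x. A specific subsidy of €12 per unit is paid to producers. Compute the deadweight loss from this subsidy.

Pre-subsidy: 2195/17 - (2/17)x = 181/7 + (2/7)x gives x* = 256 and P* = 99.
With the subsidy, sellers receive Ps = Pb + 12 for each unit, where Pb is the price buyers pay.
On the curves, Pb = 2195/17 - (2/17)x and Ps = 181/7 + (2/7)x; the wedge Ps − Pb = 12 gives 181/7 + (2/7)x − (2195/17 - (2/17)x) = 12, so x' = 285.75.
Then Pb = 2195/17 − (2/17)·285.75 = 95.5 and Ps = 181/7 + (2/7)·285.75 = 107.5.
The subsidy expands output by 285.75 − 256 = 29.75 past the efficient level; on those units the gap between marginal cost and willingness to pay runs from 0 up to 12.
DWL = ½ × 12 × 29.75 = 178.5.

Deadweight loss = €178.5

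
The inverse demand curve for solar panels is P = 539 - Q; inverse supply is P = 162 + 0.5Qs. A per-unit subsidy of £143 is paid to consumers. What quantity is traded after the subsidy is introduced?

Pre-subsidy: 539 - Q = 162 + 0.5Q gives Q* = 754/3 and P* = 863/3.
With the rebate, buyers effectively pay Pb = Ps − 143, where Ps is the price sellers receive.
On the curves, Pb = 539 - Q and Ps = 162 + 0.5Q; the wedge Ps − Pb = 143 gives 162 + 0.5Q − (539 - Q) = 143, so Q' = 1040/3.
Then Pb = 539 − 1·(1040/3) = 577/3 and Ps = 162 + 0.5·(1040/3) = 1006/3.

Q' = 1040/3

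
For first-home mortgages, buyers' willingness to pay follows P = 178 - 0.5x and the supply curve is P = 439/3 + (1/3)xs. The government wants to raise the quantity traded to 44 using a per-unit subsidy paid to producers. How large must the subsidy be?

At x = 44, from the demand curve buyers pay Pb = 178 − 0.5·44 = 156; from the supply curve sellers need Ps = 439/3 + (1/3)·44 = 161.
The subsidy must fill the gap: s = Ps − Pb = 161 − 156 = 5.

Required subsidy s = 5 per unit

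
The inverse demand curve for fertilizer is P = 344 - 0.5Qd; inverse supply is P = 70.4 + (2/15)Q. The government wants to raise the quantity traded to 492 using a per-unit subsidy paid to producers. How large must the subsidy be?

Required subsidy s = 38 per unit

At Q = 492, from the demand curve buyers pay Pb = 344 − 0.5·492 = 98; from the supply curve sellers need Ps = 70.4 + (2/15)·492 = 136.
The subsidy must fill the gap: s = Ps − Pb = 136 − 98 = 38.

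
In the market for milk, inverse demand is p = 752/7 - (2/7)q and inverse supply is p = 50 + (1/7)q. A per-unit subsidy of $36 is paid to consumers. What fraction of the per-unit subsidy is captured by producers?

Producer share = 1/3

Pre-subsidy: 752/7 - (2/7)q = 50 + (1/7)q gives q* = 134 and p* = 484/7.
With the rebate, buyers effectively pay pb = ps − 36, where ps is the price sellers receive.
On the curves, pb = 752/7 - (2/7)q and ps = 50 + (1/7)q; the wedge ps − pb = 36 gives 50 + (1/7)q − (752/7 - (2/7)q) = 36, so q' = 218.
Then pb = 752/7 − (2/7)·218 = 316/7 and ps = 50 + (1/7)·218 = 568/7.
Buyers' price falls by p* − pb = 484/7 − 316/7 = 24; sellers' price rises by ps − p* = 568/7 − 484/7 = 12.
So producers capture 12/36 = 1/3 of each unit of subsidy.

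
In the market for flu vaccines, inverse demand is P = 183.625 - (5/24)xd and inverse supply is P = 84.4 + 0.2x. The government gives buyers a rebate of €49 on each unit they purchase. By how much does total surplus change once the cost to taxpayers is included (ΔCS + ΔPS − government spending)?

Pre-subsidy: 183.625 - (5/24)x = 84.4 + 0.2x gives x* = 243 and P* = 133.
With the rebate, buyers effectively pay Pb = Ps − 49, where Ps is the price sellers receive.
On the curves, Pb = 183.625 - (5/24)x and Ps = 84.4 + 0.2x; the wedge Ps − Pb = 49 gives 84.4 + 0.2x − (183.625 - (5/24)x) = 49, so x' = 363.
Then Pb = 183.625 − (5/24)·363 = 108 and Ps = 84.4 + 0.2·363 = 157.
ΔCS = ½(243 + 363)(133 − 108) = 7575; ΔPS = ½(243 + 363)(157 − 133) = 7272.
Government spending = 49 × 363 = 17787.
Net change = 7575 + 7272 − 17787 = -2940. The loss equals the DWL triangle ½·49·120.

Net change in total surplus = -€2940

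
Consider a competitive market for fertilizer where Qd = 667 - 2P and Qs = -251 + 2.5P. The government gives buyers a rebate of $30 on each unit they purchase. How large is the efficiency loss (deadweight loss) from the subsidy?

Pre-subsidy: 667 - 2P = -251 + 2.5P gives P* = 204, Q* = 259.
With the rebate, buyers effectively pay Pb = Ps − 30, where Ps is the price sellers receive.
Demand in terms of Ps becomes Qd = 667 − 2(Ps − 30) = 727 - 2Ps. Setting this equal to supply: 727 - 2Ps = -251 + 2.5Ps, so Ps = 652/3.
Buyers pay Pb = 652/3 − 30 = 562/3; Q' = -251 + 2.5·(652/3) = 877/3.
The subsidy expands output by 877/3 − 259 = 100/3 past the efficient level; on those units the gap between marginal cost and willingness to pay runs from 0 up to 30.
DWL = ½ × 30 × 100/3 = 500.

Deadweight loss = $500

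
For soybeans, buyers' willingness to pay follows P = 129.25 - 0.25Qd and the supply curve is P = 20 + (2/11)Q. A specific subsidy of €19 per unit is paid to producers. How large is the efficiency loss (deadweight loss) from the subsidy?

Pre-subsidy: 129.25 - 0.25Q = 20 + (2/11)Q gives Q* = 253 and P* = 66.
With the subsidy, sellers receive Ps = Pb + 19 for each unit, where Pb is the price buyers pay.
On the curves, Pb = 129.25 - 0.25Q and Ps = 20 + (2/11)Q; the wedge Ps − Pb = 19 gives 20 + (2/11)Q − (129.25 - 0.25Q) = 19, so Q' = 297.
Then Pb = 129.25 − 0.25·297 = 55 and Ps = 20 + (2/11)·297 = 74.
The subsidy expands output by 297 − 253 = 44 past the efficient level; on those units the gap between marginal cost and willingness to pay runs from 0 up to 19.
DWL = ½ × 19 × 44 = 418.

Deadweight loss = €418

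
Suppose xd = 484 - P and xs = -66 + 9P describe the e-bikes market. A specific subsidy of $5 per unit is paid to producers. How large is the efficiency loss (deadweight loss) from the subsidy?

Pre-subsidy: 484 - P = -66 + 9P gives P* = 55, x* = 429.
With the subsidy, sellers receive Ps = Pb + 5 for each unit, where Pb is the price buyers pay.
Supply in terms of Pb becomes xs = -66 + 9(Pb + 5) = -21 + 9Pb. Setting this equal to demand: 484 - Pb = -21 + 9Pb, so Pb = 50.5.
Sellers receive Ps = 50.5 + 5 = 55.5; x' = 484 − 1·50.5 = 433.5.
The subsidy expands output by 433.5 − 429 = 4.5 past the efficient level; on those units the gap between marginal cost and willingness to pay runs from 0 up to 5.
DWL = ½ × 5 × 4.5 = 11.25.

Deadweight loss = $11.25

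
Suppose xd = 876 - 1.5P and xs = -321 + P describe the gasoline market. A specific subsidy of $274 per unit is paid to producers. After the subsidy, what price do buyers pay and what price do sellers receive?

Pre-subsidy: 876 - 1.5P = -321 + P gives P* = 478.8, x* = 157.8.
With the subsidy, sellers receive Ps = Pb + 274 for each unit, where Pb is the price buyers pay.
Supply in terms of Pb becomes xs = -321 + 1(Pb + 274) = -47 + Pb. Setting this equal to demand: 876 - 1.5Pb = -47 + Pb, so Pb = 369.2.
Sellers receive Ps = 369.2 + 274 = 643.2; x' = 876 − 1.5·369.2 = 322.2.

Buyers pay $369.2; sellers receive $643.2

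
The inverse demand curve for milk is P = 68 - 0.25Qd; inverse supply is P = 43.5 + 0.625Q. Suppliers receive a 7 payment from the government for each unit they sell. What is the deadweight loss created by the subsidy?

Pre-subsidy: 68 - 0.25Q = 43.5 + 0.625Q gives Q* = 28 and P* = 61.
With the subsidy, sellers receive Ps = Pb + 7 for each unit, where Pb is the price buyers pay.
On the curves, Pb = 68 - 0.25Q and Ps = 43.5 + 0.625Q; the wedge Ps − Pb = 7 gives 43.5 + 0.625Q − (68 - 0.25Q) = 7, so Q' = 36.
Then Pb = 68 − 0.25·36 = 59 and Ps = 43.5 + 0.625·36 = 66.
The subsidy expands output by 36 − 28 = 8 past the efficient level; on those units the gap between marginal cost and willingness to pay runs from 0 up to 7.
DWL = ½ × 7 × 8 = 28.

Deadweight loss = 28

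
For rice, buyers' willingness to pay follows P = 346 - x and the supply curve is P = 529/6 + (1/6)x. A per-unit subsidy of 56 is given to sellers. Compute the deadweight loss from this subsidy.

Pre-subsidy: 346 - x = 529/6 + (1/6)x gives x* = 221 and P* = 125.
With the subsidy, sellers receive Ps = Pb + 56 for each unit, where Pb is the price buyers pay.
On the curves, Pb = 346 - x and Ps = 529/6 + (1/6)x; the wedge Ps − Pb = 56 gives 529/6 + (1/6)x − (346 - x) = 56, so x' = 269.
Then Pb = 346 − 1·269 = 77 and Ps = 529/6 + (1/6)·269 = 133.
The subsidy expands output by 269 − 221 = 48 past the efficient level; on those units the gap between marginal cost and willingness to pay runs from 0 up to 56.
DWL = ½ × 56 × 48 = 1344.

Deadweight loss = 1344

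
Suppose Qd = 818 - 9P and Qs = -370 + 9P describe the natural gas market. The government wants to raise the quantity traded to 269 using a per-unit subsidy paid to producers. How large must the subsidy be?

Required subsidy s = 10 per unit

At Q = 269, invert demand for the buyer price: Pb = (818 − 269)/9 = 61; invert supply for the seller price: Ps = (269 − (-370))/9 = 71.
The subsidy must fill the gap: s = Ps − Pb = 71 − 61 = 10.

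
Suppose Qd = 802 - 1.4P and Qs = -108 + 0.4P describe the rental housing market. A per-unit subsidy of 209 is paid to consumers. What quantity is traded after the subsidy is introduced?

Q' = 7166/45

Pre-subsidy: 802 - 1.4P = -108 + 0.4P gives P* = 4550/9, Q* = 848/9.
With the rebate, buyers effectively pay Pb = Ps − 209, where Ps is the price sellers receive.
Demand in terms of Ps becomes Qd = 802 − 1.4(Ps − 209) = 1094.6 - 1.4Ps. Setting this equal to supply: 1094.6 - 1.4Ps = -108 + 0.4Ps, so Ps = 6013/9.
Buyers pay Pb = 6013/9 − 209 = 4132/9; Q' = -108 + 0.4·(6013/9) = 7166/45.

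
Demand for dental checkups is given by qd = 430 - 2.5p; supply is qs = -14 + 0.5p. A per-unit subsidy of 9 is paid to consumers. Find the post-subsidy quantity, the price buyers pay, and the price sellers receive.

q' = 63.75; buyers pay 146.5; sellers receive 155.5

Pre-subsidy: 430 - 2.5p = -14 + 0.5p gives p* = 148, q* = 60.
With the rebate, buyers effectively pay pb = ps − 9, where ps is the price sellers receive.
Demand in terms of ps becomes qd = 430 − 2.5(ps − 9) = 452.5 - 2.5ps. Setting this equal to supply: 452.5 - 2.5ps = -14 + 0.5ps, so ps = 155.5.
Buyers pay pb = 155.5 − 9 = 146.5; q' = -14 + 0.5·155.5 = 63.75.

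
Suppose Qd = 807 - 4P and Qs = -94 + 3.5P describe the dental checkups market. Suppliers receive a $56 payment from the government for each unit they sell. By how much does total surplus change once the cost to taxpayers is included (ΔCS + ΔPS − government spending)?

Pre-subsidy: 807 - 4P = -94 + 3.5P gives P* = 1802/15, Q* = 4897/15.
With the subsidy, sellers receive Ps = Pb + 56 for each unit, where Pb is the price buyers pay.
Supply in terms of Pb becomes Qs = -94 + 3.5(Pb + 56) = 102 + 3.5Pb. Setting this equal to demand: 807 - 4Pb = 102 + 3.5Pb, so Pb = 94.
Sellers receive Ps = 94 + 56 = 150; Q' = 807 − 4·94 = 431.
ΔCS = ½(4897/15 + 431)(1802/15 − 94) = 2226952/225; ΔPS = ½(4897/15 + 431)(150 − 1802/15) = 2545088/225.
Government spending = 56 × 431 = 24136.
Net change = 2226952/225 + 2545088/225 − 24136 = -43904/15. The loss equals the DWL triangle ½·56·1568/15.

Net change in total surplus = -43904/15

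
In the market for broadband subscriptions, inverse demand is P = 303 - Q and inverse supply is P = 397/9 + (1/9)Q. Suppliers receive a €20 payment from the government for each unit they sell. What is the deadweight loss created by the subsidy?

Pre-subsidy: 303 - Q = 397/9 + (1/9)Q gives Q* = 233 and P* = 70.
With the subsidy, sellers receive Ps = Pb + 20 for each unit, where Pb is the price buyers pay.
On the curves, Pb = 303 - Q and Ps = 397/9 + (1/9)Q; the wedge Ps − Pb = 20 gives 397/9 + (1/9)Q − (303 - Q) = 20, so Q' = 251.
Then Pb = 303 − 1·251 = 52 and Ps = 397/9 + (1/9)·251 = 72.
The subsidy expands output by 251 − 233 = 18 past the efficient level; on those units the gap between marginal cost and willingness to pay runs from 0 up to 20.
DWL = ½ × 20 × 18 = 180.

Deadweight loss = €180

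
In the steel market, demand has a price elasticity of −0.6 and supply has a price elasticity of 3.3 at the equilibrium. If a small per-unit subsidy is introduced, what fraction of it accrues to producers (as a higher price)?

For a small subsidy around the equilibrium, the benefit split depends on the relative slopes, which at a point are proportional to the elasticities.
Buyer share = εs/(εs + |εd|) = 3.3/(3.3 + 0.6) = 11/13; seller share = |εd|/(εs + |εd|) = 2/13.
So producers capture 2/13 of the subsidy.

Producer share = 2/13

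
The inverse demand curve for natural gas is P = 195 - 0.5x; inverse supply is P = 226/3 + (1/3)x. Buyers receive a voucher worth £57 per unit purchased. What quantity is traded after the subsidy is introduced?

x' = 212

Pre-subsidy: 195 - 0.5x = 226/3 + (1/3)x gives x* = 143.6 and P* = 123.2.
With the rebate, buyers effectively pay Pb = Ps − 57, where Ps is the price sellers receive.
On the curves, Pb = 195 - 0.5x and Ps = 226/3 + (1/3)x; the wedge Ps − Pb = 57 gives 226/3 + (1/3)x − (195 - 0.5x) = 57, so x' = 212.
Then Pb = 195 − 0.5·212 = 89 and Ps = 226/3 + (1/3)·212 = 146.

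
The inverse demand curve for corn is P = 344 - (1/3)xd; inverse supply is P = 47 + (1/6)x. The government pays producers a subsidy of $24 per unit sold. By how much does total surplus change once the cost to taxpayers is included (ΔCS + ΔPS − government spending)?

Pre-subsidy: 344 - (1/3)x = 47 + (1/6)x gives x* = 594 and P* = 146.
With the subsidy, sellers receive Ps = Pb + 24 for each unit, where Pb is the price buyers pay.
On the curves, Pb = 344 - (1/3)x and Ps = 47 + (1/6)x; the wedge Ps − Pb = 24 gives 47 + (1/6)x − (344 - (1/3)x) = 24, so x' = 642.
Then Pb = 344 − (1/3)·642 = 130 and Ps = 47 + (1/6)·642 = 154.
ΔCS = ½(594 + 642)(146 − 130) = 9888; ΔPS = ½(594 + 642)(154 − 146) = 4944.
Government spending = 24 × 642 = 15408.
Net change = 9888 + 4944 − 15408 = -576. The loss equals the DWL triangle ½·24·48.

Net change in total surplus = -$576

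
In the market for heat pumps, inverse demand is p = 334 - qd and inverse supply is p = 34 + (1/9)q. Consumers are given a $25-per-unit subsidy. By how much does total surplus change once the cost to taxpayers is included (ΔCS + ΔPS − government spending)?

Net change in total surplus = -$281.25

Pre-subsidy: 334 - q = 34 + (1/9)q gives q* = 270 and p* = 64.
With the rebate, buyers effectively pay pb = ps − 25, where ps is the price sellers receive.
On the curves, pb = 334 - q and ps = 34 + (1/9)q; the wedge ps − pb = 25 gives 34 + (1/9)q − (334 - q) = 25, so q' = 292.5.
Then pb = 334 − 1·292.5 = 41.5 and ps = 34 + (1/9)·292.5 = 66.5.
ΔCS = ½(270 + 292.5)(64 − 41.5) = 6328.125; ΔPS = ½(270 + 292.5)(66.5 − 64) = 703.125.
Government spending = 25 × 292.5 = 7312.5.
Net change = 6328.125 + 703.125 − 7312.5 = -281.25. The loss equals the DWL triangle ½·25·22.5.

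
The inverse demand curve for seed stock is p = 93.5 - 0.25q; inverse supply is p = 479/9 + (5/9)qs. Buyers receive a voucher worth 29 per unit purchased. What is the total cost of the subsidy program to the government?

Pre-subsidy: 93.5 - 0.25q = 479/9 + (5/9)q gives q* = 50 and p* = 81.
With the rebate, buyers effectively pay pb = ps − 29, where ps is the price sellers receive.
On the curves, pb = 93.5 - 0.25q and ps = 479/9 + (5/9)q; the wedge ps − pb = 29 gives 479/9 + (5/9)q − (93.5 - 0.25q) = 29, so q' = 86.
Then pb = 93.5 − 0.25·86 = 72 and ps = 479/9 + (5/9)·86 = 101.
Government outlay = subsidy × quantity = 29 × 86 = 2494.

Government cost = 2494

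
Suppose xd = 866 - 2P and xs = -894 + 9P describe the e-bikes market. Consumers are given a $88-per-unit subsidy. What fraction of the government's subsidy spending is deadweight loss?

DWL / government spending = 12/115

Pre-subsidy: 866 - 2P = -894 + 9P gives P* = 160, x* = 546.
With the rebate, buyers effectively pay Pb = Ps − 88, where Ps is the price sellers receive.
Demand in terms of Ps becomes xd = 866 − 2(Ps − 88) = 1042 - 2Ps. Setting this equal to supply: 1042 - 2Ps = -894 + 9Ps, so Ps = 176.
Buyers pay Pb = 176 − 88 = 88; x' = -894 + 9·176 = 690.
ΔCS = ½(546 + 690)(160 − 88) = 44496; ΔPS = ½(546 + 690)(176 − 160) = 9888.
Government spending = 88 × 690 = 60720.
DWL = ½ × 88 × (690 − 546) = 6336; fraction = 6336 / 60720 = 12/115.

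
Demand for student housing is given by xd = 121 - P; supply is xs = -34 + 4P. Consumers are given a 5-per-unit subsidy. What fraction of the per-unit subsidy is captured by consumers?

Consumer share = 0.8

Pre-subsidy: 121 - P = -34 + 4P gives P* = 31, x* = 90.
With the rebate, buyers effectively pay Pb = Ps − 5, where Ps is the price sellers receive.
Demand in terms of Ps becomes xd = 121 − 1(Ps − 5) = 126 - Ps. Setting this equal to supply: 126 - Ps = -34 + 4Ps, so Ps = 32.
Buyers pay Pb = 32 − 5 = 27; x' = -34 + 4·32 = 94.
Buyers' price falls by P* − Pb = 31 − 27 = 4; sellers' price rises by Ps − P* = 32 − 31 = 1.
So consumers capture 4/5 = 0.8 of each unit of subsidy.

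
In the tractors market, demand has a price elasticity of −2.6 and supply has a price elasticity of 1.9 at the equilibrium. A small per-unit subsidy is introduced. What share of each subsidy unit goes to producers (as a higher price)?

For a small subsidy around the equilibrium, the benefit split depends on the relative slopes, which at a point are proportional to the elasticities.
Buyer share = εs/(εs + |εd|) = 1.9/(1.9 + 2.6) = 19/45; seller share = |εd|/(εs + |εd|) = 26/45.
So producers capture 26/45 of the subsidy.

Producer share = 26/45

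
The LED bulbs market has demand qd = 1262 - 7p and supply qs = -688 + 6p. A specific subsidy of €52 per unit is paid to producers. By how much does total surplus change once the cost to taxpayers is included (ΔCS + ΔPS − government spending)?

Pre-subsidy: 1262 - 7p = -688 + 6p gives p* = 150, q* = 212.
With the subsidy, sellers receive ps = pb + 52 for each unit, where pb is the price buyers pay.
Supply in terms of pb becomes qs = -688 + 6(pb + 52) = -376 + 6pb. Setting this equal to demand: 1262 - 7pb = -376 + 6pb, so pb = 126.
Sellers receive ps = 126 + 52 = 178; q' = 1262 − 7·126 = 380.
ΔCS = ½(212 + 380)(150 − 126) = 7104; ΔPS = ½(212 + 380)(178 − 150) = 8288.
Government spending = 52 × 380 = 19760.
Net change = 7104 + 8288 − 19760 = -4368. The loss equals the DWL triangle ½·52·168.

Net change in total surplus = -€4368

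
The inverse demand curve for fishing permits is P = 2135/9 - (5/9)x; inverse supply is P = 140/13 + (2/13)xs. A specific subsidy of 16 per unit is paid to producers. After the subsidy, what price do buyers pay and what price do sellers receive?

Pre-subsidy: 2135/9 - (5/9)x = 140/13 + (2/13)x gives x* = 26495/83 and P* = 4970/83.
With the subsidy, sellers receive Ps = Pb + 16 for each unit, where Pb is the price buyers pay.
On the curves, Pb = 2135/9 - (5/9)x and Ps = 140/13 + (2/13)x; the wedge Ps − Pb = 16 gives 140/13 + (2/13)x − (2135/9 - (5/9)x) = 16, so x' = 28367/83.
Then Pb = 2135/9 − (5/9)·(28367/83) = 3930/83 and Ps = 140/13 + (2/13)·(28367/83) = 5258/83.

Buyers pay 3930/83; sellers receive 5258/83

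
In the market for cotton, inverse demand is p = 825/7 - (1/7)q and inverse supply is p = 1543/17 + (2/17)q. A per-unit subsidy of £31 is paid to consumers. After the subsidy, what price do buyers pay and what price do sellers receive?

Pre-subsidy: 825/7 - (1/7)q = 1543/17 + (2/17)q gives q* = 104 and p* = 103.
With the rebate, buyers effectively pay pb = ps − 31, where ps is the price sellers receive.
On the curves, pb = 825/7 - (1/7)q and ps = 1543/17 + (2/17)q; the wedge ps − pb = 31 gives 1543/17 + (2/17)q − (825/7 - (1/7)q) = 31, so q' = 223.
Then pb = 825/7 − (1/7)·223 = 86 and ps = 1543/17 + (2/17)·223 = 117.

Buyers pay £86; sellers receive £117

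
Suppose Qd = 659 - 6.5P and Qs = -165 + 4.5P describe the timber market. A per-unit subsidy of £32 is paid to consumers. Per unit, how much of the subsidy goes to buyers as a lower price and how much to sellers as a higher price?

Pre-subsidy: 659 - 6.5P = -165 + 4.5P gives P* = 824/11, Q* = 1893/11.
With the rebate, buyers effectively pay Pb = Ps − 32, where Ps is the price sellers receive.
Demand in terms of Ps becomes Qd = 659 − 6.5(Ps − 32) = 867 - 6.5Ps. Setting this equal to supply: 867 - 6.5Ps = -165 + 4.5Ps, so Ps = 1032/11.
Buyers pay Pb = 1032/11 − 32 = 680/11; Q' = -165 + 4.5·(1032/11) = 2829/11.
Buyers' price falls by P* − Pb = 824/11 − 680/11 = 144/11; sellers' price rises by Ps − P* = 1032/11 − 824/11 = 208/11.

Buyers gain 144/11 per unit; sellers gain 208/11 per unit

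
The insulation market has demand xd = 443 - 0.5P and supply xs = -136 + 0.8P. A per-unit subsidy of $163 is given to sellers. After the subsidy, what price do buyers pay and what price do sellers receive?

Buyers pay 4486/13; sellers receive 6605/13

Pre-subsidy: 443 - 0.5P = -136 + 0.8P gives P* = 5790/13, x* = 2864/13.
With the subsidy, sellers receive Ps = Pb + 163 for each unit, where Pb is the price buyers pay.
Supply in terms of Pb becomes xs = -136 + 0.8(Pb + 163) = -5.6 + 0.8Pb. Setting this equal to demand: 443 - 0.5Pb = -5.6 + 0.8Pb, so Pb = 4486/13.
Sellers receive Ps = 4486/13 + 163 = 6605/13; x' = 443 − 0.5·(4486/13) = 3516/13.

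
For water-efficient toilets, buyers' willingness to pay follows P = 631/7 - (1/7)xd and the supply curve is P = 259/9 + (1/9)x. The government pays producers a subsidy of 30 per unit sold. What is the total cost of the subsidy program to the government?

Pre-subsidy: 631/7 - (1/7)x = 259/9 + (1/9)x gives x* = 241.625 and P* = 55.625.
With the subsidy, sellers receive Ps = Pb + 30 for each unit, where Pb is the price buyers pay.
On the curves, Pb = 631/7 - (1/7)x and Ps = 259/9 + (1/9)x; the wedge Ps − Pb = 30 gives 259/9 + (1/9)x − (631/7 - (1/7)x) = 30, so x' = 359.75.
Then Pb = 631/7 − (1/7)·359.75 = 38.75 and Ps = 259/9 + (1/9)·359.75 = 68.75.
Government outlay = subsidy × quantity = 30 × 359.75 = 10792.5.

Government cost = 10792.5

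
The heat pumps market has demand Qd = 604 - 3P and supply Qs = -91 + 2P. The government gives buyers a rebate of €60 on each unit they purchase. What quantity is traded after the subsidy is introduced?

Pre-subsidy: 604 - 3P = -91 + 2P gives P* = 139, Q* = 187.
With the rebate, buyers effectively pay Pb = Ps − 60, where Ps is the price sellers receive.
Demand in terms of Ps becomes Qd = 604 − 3(Ps − 60) = 784 - 3Ps. Setting this equal to supply: 784 - 3Ps = -91 + 2Ps, so Ps = 175.
Buyers pay Pb = 175 − 60 = 115; Q' = -91 + 2·175 = 259.

Q' = 259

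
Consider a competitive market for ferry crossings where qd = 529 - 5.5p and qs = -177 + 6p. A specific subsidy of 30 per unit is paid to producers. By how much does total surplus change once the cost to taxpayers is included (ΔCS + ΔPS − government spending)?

Pre-subsidy: 529 - 5.5p = -177 + 6p gives p* = 1412/23, q* = 4401/23.
With the subsidy, sellers receive ps = pb + 30 for each unit, where pb is the price buyers pay.
Supply in terms of pb becomes qs = -177 + 6(pb + 30) = 3 + 6pb. Setting this equal to demand: 529 - 5.5pb = 3 + 6pb, so pb = 1052/23.
Sellers receive ps = 1052/23 + 30 = 1742/23; q' = 529 − 5.5·(1052/23) = 6381/23.
ΔCS = ½(4401/23 + 6381/23)(1412/23 − 1052/23) = 1940760/529; ΔPS = ½(4401/23 + 6381/23)(1742/23 − 1412/23) = 1779030/529.
Government spending = 30 × 6381/23 = 191430/23.
Net change = 1940760/529 + 1779030/529 − 191430/23 = -29700/23. The loss equals the DWL triangle ½·30·1980/23.

Net change in total surplus = -29700/23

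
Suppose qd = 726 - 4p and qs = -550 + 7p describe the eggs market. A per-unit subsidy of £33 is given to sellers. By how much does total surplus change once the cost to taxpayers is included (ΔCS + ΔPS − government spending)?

Pre-subsidy: 726 - 4p = -550 + 7p gives p* = 116, q* = 262.
With the subsidy, sellers receive ps = pb + 33 for each unit, where pb is the price buyers pay.
Supply in terms of pb becomes qs = -550 + 7(pb + 33) = -319 + 7pb. Setting this equal to demand: 726 - 4pb = -319 + 7pb, so pb = 95.
Sellers receive ps = 95 + 33 = 128; q' = 726 − 4·95 = 346.
ΔCS = ½(262 + 346)(116 − 95) = 6384; ΔPS = ½(262 + 346)(128 − 116) = 3648.
Government spending = 33 × 346 = 11418.
Net change = 6384 + 3648 − 11418 = -1386. The loss equals the DWL triangle ½·33·84.

Net change in total surplus = -£1386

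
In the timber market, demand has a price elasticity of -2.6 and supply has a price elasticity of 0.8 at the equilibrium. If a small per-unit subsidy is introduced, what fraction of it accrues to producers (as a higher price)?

Producer share = 13/17

For a small subsidy around the equilibrium, the benefit split depends on the relative slopes, which at a point are proportional to the elasticities.
Buyer share = εs/(εs + |εd|) = 0.8/(0.8 + 2.6) = 4/17; seller share = |εd|/(εs + |εd|) = 13/17.
So producers capture 13/17 of the subsidy.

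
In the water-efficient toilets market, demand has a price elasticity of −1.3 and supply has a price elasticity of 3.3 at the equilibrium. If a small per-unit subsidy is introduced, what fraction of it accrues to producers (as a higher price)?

For a small subsidy around the equilibrium, the benefit split depends on the relative slopes, which at a point are proportional to the elasticities.
Buyer share = εs/(εs + |εd|) = 3.3/(3.3 + 1.3) = 33/46; seller share = |εd|/(εs + |εd|) = 13/46.
So producers capture 13/46 of the subsidy.

Producer share = 13/46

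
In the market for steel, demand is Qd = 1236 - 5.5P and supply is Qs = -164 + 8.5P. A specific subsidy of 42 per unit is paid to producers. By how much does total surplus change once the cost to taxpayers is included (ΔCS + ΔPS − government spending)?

Net change in total surplus = -2945.25

Pre-subsidy: 1236 - 5.5P = -164 + 8.5P gives P* = 100, Q* = 686.
With the subsidy, sellers receive Ps = Pb + 42 for each unit, where Pb is the price buyers pay.
Supply in terms of Pb becomes Qs = -164 + 8.5(Pb + 42) = 193 + 8.5Pb. Setting this equal to demand: 1236 - 5.5Pb = 193 + 8.5Pb, so Pb = 74.5.
Sellers receive Ps = 74.5 + 42 = 116.5; Q' = 1236 − 5.5·74.5 = 826.25.
ΔCS = ½(686 + 826.25)(100 − 74.5) = 19281.1875; ΔPS = ½(686 + 826.25)(116.5 − 100) = 12476.0625.
Government spending = 42 × 826.25 = 34702.5.
Net change = 19281.1875 + 12476.0625 − 34702.5 = -2945.25. The loss equals the DWL triangle ½·42·140.25.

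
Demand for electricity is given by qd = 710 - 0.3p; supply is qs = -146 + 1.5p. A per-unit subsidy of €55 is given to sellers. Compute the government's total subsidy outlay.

Pre-subsidy: 710 - 0.3p = -146 + 1.5p gives p* = 4280/9, q* = 1702/3.
With the subsidy, sellers receive ps = pb + 55 for each unit, where pb is the price buyers pay.
Supply in terms of pb becomes qs = -146 + 1.5(pb + 55) = -63.5 + 1.5pb. Setting this equal to demand: 710 - 0.3pb = -63.5 + 1.5pb, so pb = 7735/18.
Sellers receive ps = 7735/18 + 55 = 8725/18; q' = 710 − 0.3·(7735/18) = 6973/12.
Government outlay = subsidy × quantity = 55 × 6973/12 = 383515/12.

Government cost = 383515/12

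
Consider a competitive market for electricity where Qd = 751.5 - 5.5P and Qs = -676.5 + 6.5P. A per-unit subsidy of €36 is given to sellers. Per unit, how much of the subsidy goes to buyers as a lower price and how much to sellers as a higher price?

Pre-subsidy: 751.5 - 5.5P = -676.5 + 6.5P gives P* = 119, Q* = 97.
With the subsidy, sellers receive Ps = Pb + 36 for each unit, where Pb is the price buyers pay.
Supply in terms of Pb becomes Qs = -676.5 + 6.5(Pb + 36) = -442.5 + 6.5Pb. Setting this equal to demand: 751.5 - 5.5Pb = -442.5 + 6.5Pb, so Pb = 99.5.
Sellers receive Ps = 99.5 + 36 = 135.5; Q' = 751.5 − 5.5·99.5 = 204.25.
Buyers' price falls by P* − Pb = 119 − 99.5 = 19.5; sellers' price rises by Ps − P* = 135.5 − 119 = 16.5.

Buyers gain €19.5 per unit; sellers gain €16.5 per unit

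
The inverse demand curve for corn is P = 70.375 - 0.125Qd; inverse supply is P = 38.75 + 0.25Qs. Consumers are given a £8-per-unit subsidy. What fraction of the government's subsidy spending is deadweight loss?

DWL / government spending = 32/317

Pre-subsidy: 70.375 - 0.125Q = 38.75 + 0.25Q gives Q* = 253/3 and P* = 359/6.
With the rebate, buyers effectively pay Pb = Ps − 8, where Ps is the price sellers receive.
On the curves, Pb = 70.375 - 0.125Q and Ps = 38.75 + 0.25Q; the wedge Ps − Pb = 8 gives 38.75 + 0.25Q − (70.375 - 0.125Q) = 8, so Q' = 317/3.
Then Pb = 70.375 − 0.125·(317/3) = 343/6 and Ps = 38.75 + 0.25·(317/3) = 391/6.
ΔCS = ½(253/3 + 317/3)(359/6 − 343/6) = 760/3; ΔPS = ½(253/3 + 317/3)(391/6 − 359/6) = 1520/3.
Government spending = 8 × 317/3 = 2536/3.
DWL = ½ × 8 × (317/3 − 253/3) = 256/3; fraction = (256/3) / (2536/3) = 32/317.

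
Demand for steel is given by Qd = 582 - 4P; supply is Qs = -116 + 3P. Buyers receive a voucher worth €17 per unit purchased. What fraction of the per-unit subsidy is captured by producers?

Pre-subsidy: 582 - 4P = -116 + 3P gives P* = 698/7, Q* = 1282/7.
With the rebate, buyers effectively pay Pb = Ps − 17, where Ps is the price sellers receive.
Demand in terms of Ps becomes Qd = 582 − 4(Ps − 17) = 650 - 4Ps. Setting this equal to supply: 650 - 4Ps = -116 + 3Ps, so Ps = 766/7.
Buyers pay Pb = 766/7 − 17 = 647/7; Q' = -116 + 3·(766/7) = 1486/7.
Buyers' price falls by P* − Pb = 698/7 − 647/7 = 51/7; sellers' price rises by Ps − P* = 766/7 − 698/7 = 68/7.
So producers capture (68/7)/17 = 4/7 of each unit of subsidy.

Producer share = 4/7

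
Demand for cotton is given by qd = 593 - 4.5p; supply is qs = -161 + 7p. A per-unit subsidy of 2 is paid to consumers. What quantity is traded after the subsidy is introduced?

Pre-subsidy: 593 - 4.5p = -161 + 7p gives p* = 1508/23, q* = 6853/23.
With the rebate, buyers effectively pay pb = ps − 2, where ps is the price sellers receive.
Demand in terms of ps becomes qd = 593 − 4.5(ps − 2) = 602 - 4.5ps. Setting this equal to supply: 602 - 4.5ps = -161 + 7ps, so ps = 1526/23.
Buyers pay pb = 1526/23 − 2 = 1480/23; q' = -161 + 7·(1526/23) = 6979/23.

q' = 6979/23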